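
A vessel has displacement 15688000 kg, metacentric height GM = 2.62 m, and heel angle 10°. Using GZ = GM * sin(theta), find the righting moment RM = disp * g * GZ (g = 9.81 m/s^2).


Formula: GZ = GM * sin(theta); RM = disp * g * GZ
Step 1 — GZ = 2.62 * sin(10°) = 2.62 * 0.173648 = 0.454958 m
Step 2 — RM = 15688000 * 9.81 * 0.454958 ≈ 70018000 N·m (5 s.f.)

70018000 N·m


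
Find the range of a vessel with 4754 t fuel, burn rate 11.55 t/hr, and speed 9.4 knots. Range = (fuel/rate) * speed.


Formula: endurance = fuel / rate; range = endurance * speed
Step 1 — endurance = 4754 / 11.55 = 411.6017 hours
Step 2 — range = 411.6017 * 9.4 ≈ 3869.1 nautical miles (5 s.f.)

3869.1 NM


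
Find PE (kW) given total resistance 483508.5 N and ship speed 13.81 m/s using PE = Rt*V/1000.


Formula: PE = Rt * V / 1000 (kW)
Step 1 — PE (W) = 483508.5 * 13.81 = 6677252.385 W
Step 2 — PE (kW) = 6677252.385 / 1000 ≈ 6677.3 kW (5 s.f.)

6677.3 kW


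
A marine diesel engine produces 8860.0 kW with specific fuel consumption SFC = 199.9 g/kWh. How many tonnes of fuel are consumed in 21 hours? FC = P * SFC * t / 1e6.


Formula: FC (tonnes) = P * SFC * t / 1,000,000
Step 1 — P * SFC * t = 8860.0 * 199.9 * 21 = 37193394.0 g
Step 2 — FC (tonnes) = 37193394.0 / 1,000,000 ≈ 37.193 tonnes (5 s.f.)

37.193 tonnes


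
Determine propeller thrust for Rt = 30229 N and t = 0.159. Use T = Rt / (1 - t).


Formula: T = Rt / (1 - t)
Step 1 — (1 - t) = 1 - 0.159 = 0.841
Step 2 — T = 30229 / 0.841 ≈ 35944 N (5 s.f.)

35944 N


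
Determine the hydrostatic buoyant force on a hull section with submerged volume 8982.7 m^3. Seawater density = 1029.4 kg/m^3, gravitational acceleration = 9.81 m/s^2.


Formula: Fb = rho * g * V
Substituting: Fb = 1029.4 * 9.81 * 8982.7
Intermediate: 1029.4 * 9.81 = 10098.414
Result: Fb = 10098.414 * 8982.7 ≈ 90711000 N (5 s.f.)

90711000 N


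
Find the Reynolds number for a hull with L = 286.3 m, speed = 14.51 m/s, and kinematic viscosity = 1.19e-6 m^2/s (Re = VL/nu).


Formula: Re = V * L / nu
Step 1 — V * L = 14.51 * 286.3 = 4154.213 m^2/s
Step 2 — Re = 4154.213 / 1.19e-6 = 3.49e+09

3.49e+09


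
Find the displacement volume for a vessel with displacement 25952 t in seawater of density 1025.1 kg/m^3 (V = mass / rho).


Formula: V = mass / rho
Step 1 — convert tonnes to kg: 25952 t * 1000 = 25952000 kg
Step 2 — V = 25952000 / 1025.1 ≈ 25317 m^3 (5 s.f.)

25317 m^3


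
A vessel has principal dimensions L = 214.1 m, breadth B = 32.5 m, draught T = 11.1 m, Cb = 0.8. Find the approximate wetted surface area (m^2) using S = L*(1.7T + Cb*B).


Formula: S = 1.7*L*T + V/T with V = Cb*L*B*T, i.e. S = L * (1.7*T + Cb*B)
Step 1 — 1.7*T = 1.7 * 11.1 = 18.87 m
Step 2 — Cb*B = 0.8 * 32.5 = 26.0 m
Step 3 — 1.7*T + Cb*B = 18.87 + 26.0 = 44.87 m
Step 4 — S = 214.1 * 44.87 ≈ 9606.7 m^2 (5 s.f.)

9606.7 m^2


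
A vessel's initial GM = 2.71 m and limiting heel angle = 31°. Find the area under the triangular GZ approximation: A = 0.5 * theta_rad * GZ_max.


Formula: GZ_max = GM * sin(theta); Area = 0.5 * theta_rad * GZ_max
Step 1 — GZ_max = 2.71 * sin(31°) = 2.71 * 0.515038 = 1.395753 m
Step 2 — theta_rad = 31 * pi/180 = 0.541052 rad
Step 3 — Area = 0.5 * 0.541052 * 1.395753 ≈ 0.37759 m·rad (5 s.f.)

0.37759 m·rad


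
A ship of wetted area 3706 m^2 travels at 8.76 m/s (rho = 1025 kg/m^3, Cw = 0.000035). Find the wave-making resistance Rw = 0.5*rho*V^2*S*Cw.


Formula: Rw = 0.5 * rho * V^2 * S * Cw
Step 1 — V^2 = 8.76^2 = 76.7376
Step 2 — 0.5 * rho * V^2 = 0.5 * 1025 * 76.7376 = 39328.02
Step 3 — Rw = 39328.02 * 3706 * 0.000035 ≈ 5101.2 N (5 s.f.)

5101.2 N


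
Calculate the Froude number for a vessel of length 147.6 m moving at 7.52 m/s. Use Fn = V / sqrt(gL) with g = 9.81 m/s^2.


Formula: Fn = V / sqrt(g * L)
Step 1 — g * L = 9.81 * 147.6 = 1447.956
Step 2 — sqrt(g * L) = sqrt(1447.956) = 38.052017
Step 3 — Fn = 7.52 / 38.052017 ≈ 0.19762 (5 s.f.)

0.19762


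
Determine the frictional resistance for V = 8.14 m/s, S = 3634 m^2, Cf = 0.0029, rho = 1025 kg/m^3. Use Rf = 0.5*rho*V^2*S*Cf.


Formula: Rf = 0.5 * rho * V^2 * S * Cf
Step 1 — V^2 = 8.14^2 = 66.2596
Step 2 — 0.5 * rho * V^2 = 0.5 * 1025 * 66.2596 = 33958.045
Step 3 — Rf = 33958.045 * 3634 * 0.0029 ≈ 357870 N (5 s.f.)

357870 N


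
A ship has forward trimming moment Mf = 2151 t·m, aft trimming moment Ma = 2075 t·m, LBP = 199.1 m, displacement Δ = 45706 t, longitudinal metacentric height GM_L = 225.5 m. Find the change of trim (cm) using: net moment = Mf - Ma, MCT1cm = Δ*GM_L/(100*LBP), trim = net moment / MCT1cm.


Formula: net trimming moment = Mf - Ma; MCT1cm = Δ*GM_L/(100*LBP); trim = net moment / MCT1cm
Step 1 — net trimming moment = 2151 - 2075 = 76 t·m
Step 2 — MCT1cm = 45706 * 225.5 / (100 * 199.1) = 517.6646 t·m/cm
Step 3 — trim = 76 / 517.6646 ≈ 0.14681 cm (5 s.f.)

0.14681 cm


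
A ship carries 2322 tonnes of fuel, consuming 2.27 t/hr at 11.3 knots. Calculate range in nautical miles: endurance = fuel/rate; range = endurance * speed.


Formula: endurance = fuel / rate; range = endurance * speed
Step 1 — endurance = 2322 / 2.27 = 1022.9075 hours
Step 2 — range = 1022.9075 * 11.3 ≈ 11559 nautical miles (5 s.f.)

11559 NM


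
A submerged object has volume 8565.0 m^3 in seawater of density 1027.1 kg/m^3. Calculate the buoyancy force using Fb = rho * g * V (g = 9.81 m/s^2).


Formula: Fb = rho * g * V
Substituting: Fb = 1027.1 * 9.81 * 8565.0
Intermediate: 1027.1 * 9.81 = 10075.851
Result: Fb = 10075.851 * 8565.0 ≈ 86300000 N (5 s.f.)

86300000 N


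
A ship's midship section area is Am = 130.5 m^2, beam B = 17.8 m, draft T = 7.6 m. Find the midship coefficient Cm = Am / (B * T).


Formula: Cm = Am / (B * T)
Step 1 — B * T = 17.8 * 7.6 = 135.28 m^2
Step 2 — Cm = 130.5 / 135.28 ≈ 0.96467 (5 s.f.)

0.96467


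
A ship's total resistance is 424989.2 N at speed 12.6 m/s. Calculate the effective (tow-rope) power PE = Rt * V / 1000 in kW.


Formula: PE = Rt * V / 1000 (kW)
Step 1 — PE (W) = 424989.2 * 12.6 = 5354863.92 W
Step 2 — PE (kW) = 5354863.92 / 1000 ≈ 5354.9 kW (5 s.f.)

5354.9 kW


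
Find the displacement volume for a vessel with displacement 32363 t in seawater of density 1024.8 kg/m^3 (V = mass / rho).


Formula: V = mass / rho
Step 1 — convert tonnes to kg: 32363 t * 1000 = 32363000 kg
Step 2 — V = 32363000 / 1024.8 ≈ 31580 m^3 (5 s.f.)

31580 m^3


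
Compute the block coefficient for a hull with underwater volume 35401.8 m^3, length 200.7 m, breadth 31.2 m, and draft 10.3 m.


Formula: Cb = V / (L * B * T)
Step 1 — L * B * T = 200.7 * 31.2 * 10.3 = 64496.952 m^3
Step 2 — Cb = 35401.8 / 64496.952 ≈ 0.54889 (5 s.f.)

0.54889


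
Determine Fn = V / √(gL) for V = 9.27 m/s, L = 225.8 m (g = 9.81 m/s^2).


Formula: Fn = V / sqrt(g * L)
Step 1 — g * L = 9.81 * 225.8 = 2215.098
Step 2 — sqrt(g * L) = sqrt(2215.098) = 47.064828
Step 3 — Fn = 9.27 / 47.064828 ≈ 0.19696 (5 s.f.)

0.19696


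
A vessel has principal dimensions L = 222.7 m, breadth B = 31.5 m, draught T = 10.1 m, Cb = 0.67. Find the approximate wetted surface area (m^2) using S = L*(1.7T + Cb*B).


Formula: S = 1.7*L*T + V/T with V = Cb*L*B*T, i.e. S = L * (1.7*T + Cb*B)
Step 1 — 1.7*T = 1.7 * 10.1 = 17.17 m
Step 2 — Cb*B = 0.67 * 31.5 = 21.105 m
Step 3 — 1.7*T + Cb*B = 17.17 + 21.105 = 38.275 m
Step 4 — S = 222.7 * 38.275 ≈ 8523.8 m^2 (5 s.f.)

8523.8 m^2


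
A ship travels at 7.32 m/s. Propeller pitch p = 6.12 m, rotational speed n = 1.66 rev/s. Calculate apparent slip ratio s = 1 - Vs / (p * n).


Formula: s = 1 - Vs / (p * n)
Step 1 — p * n = 6.12 * 1.66 = 10.1592
Step 2 — Vs / (p*n) = 7.32 / 10.1592 = 0.720529 (6 d.p.)
Step 3 — s = 1 - 0.720529 = 0.279471

0.279471


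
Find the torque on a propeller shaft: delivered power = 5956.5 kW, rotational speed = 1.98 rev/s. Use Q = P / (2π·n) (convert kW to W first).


Formula: Q = P_W / (2 * pi * n)
Step 1 — P_W = 5956.5 kW * 1000 = 5956500.0 W
Step 2 — 2 * pi * n = 2 * pi * 1.98 = 12.440707
Step 3 — Q = 5956500.0 / 12.440707 ≈ 478790 N·m (5 s.f.)

478790 N·m


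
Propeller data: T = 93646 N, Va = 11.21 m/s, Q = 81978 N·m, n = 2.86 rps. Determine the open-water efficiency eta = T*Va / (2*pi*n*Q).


Formula: eta = T * Va / (2 * pi * n * Q)
Step 1 — numerator = T * Va = 93646 * 11.21 = 1049771.66
Step 2 — 2 * pi * n = 2 * pi * 2.86 = 17.96991
Step 3 — denominator = 17.96991 * 81978 = 1473137.28
Step 4 — eta = 1049771.66 / 1473137.28 ≈ 0.71261 (5 s.f.)

0.71261


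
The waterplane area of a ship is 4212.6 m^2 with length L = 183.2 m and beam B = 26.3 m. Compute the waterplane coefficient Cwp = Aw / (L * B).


Formula: Cwp = Aw / (L * B)
Step 1 — L * B = 183.2 * 26.3 = 4818.16 m^2
Step 2 — Cwp = 4212.6 / 4818.16 ≈ 0.87432 (5 s.f.)

0.87432


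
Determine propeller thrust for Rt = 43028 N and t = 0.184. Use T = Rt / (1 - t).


Formula: T = Rt / (1 - t)
Step 1 — (1 - t) = 1 - 0.184 = 0.816
Step 2 — T = 43028 / 0.816 ≈ 52730 N (5 s.f.)

52730 N


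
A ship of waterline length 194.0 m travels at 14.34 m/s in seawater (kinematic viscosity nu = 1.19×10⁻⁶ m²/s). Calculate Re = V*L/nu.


Formula: Re = V * L / nu
Step 1 — V * L = 14.34 * 194.0 = 2781.96 m^2/s
Step 2 — Re = 2781.96 / 1.19e-6 = 2.34e+09

2.34e+09


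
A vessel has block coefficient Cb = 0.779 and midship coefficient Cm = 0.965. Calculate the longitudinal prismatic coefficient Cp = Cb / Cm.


Formula: Cp = Cb / Cm
Substituting: Cp = 0.779 / 0.965
Result: Cp ≈ 0.80725 (5 s.f.)

0.80725


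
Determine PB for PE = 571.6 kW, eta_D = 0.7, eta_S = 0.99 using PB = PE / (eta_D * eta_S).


Formula: PB = PE / (eta_D * eta_S)
Step 1 — combined efficiency = eta_D * eta_S = 0.7 * 0.99 = 0.693
Step 2 — PB = 571.6 / 0.693 ≈ 824.82 kW (5 s.f.)

824.82 kW


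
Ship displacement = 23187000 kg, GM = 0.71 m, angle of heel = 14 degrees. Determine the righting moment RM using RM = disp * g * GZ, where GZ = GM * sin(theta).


Formula: GZ = GM * sin(theta); RM = disp * g * GZ
Step 1 — GZ = 0.71 * sin(14°) = 0.71 * 0.241922 = 0.171765 m
Step 2 — RM = 23187000 * 9.81 * 0.171765 ≈ 39070000 N·m (5 s.f.)

39070000 N·m


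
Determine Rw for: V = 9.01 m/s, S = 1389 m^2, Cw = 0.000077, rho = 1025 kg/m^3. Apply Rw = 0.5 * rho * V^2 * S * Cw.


Formula: Rw = 0.5 * rho * V^2 * S * Cw
Step 1 — V^2 = 9.01^2 = 81.1801
Step 2 — 0.5 * rho * V^2 = 0.5 * 1025 * 81.1801 = 41604.80125
Step 3 — Rw = 41604.80125 * 1389 * 0.000077 ≈ 4449.8 N (5 s.f.)

4449.8 N


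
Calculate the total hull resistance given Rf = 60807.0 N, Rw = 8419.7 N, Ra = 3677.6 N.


Formula: Rt = Rf + Rw + Ra
Substituting: Rt = 60807.0 + 8419.7 + 3677.6
Result: Rt = 72904.3 N

72904.3 N


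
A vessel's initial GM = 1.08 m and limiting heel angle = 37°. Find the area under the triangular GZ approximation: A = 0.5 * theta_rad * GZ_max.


Formula: GZ_max = GM * sin(theta); Area = 0.5 * theta_rad * GZ_max
Step 1 — GZ_max = 1.08 * sin(37°) = 1.08 * 0.601815 = 0.64996 m
Step 2 — theta_rad = 37 * pi/180 = 0.645772 rad
Step 3 — Area = 0.5 * 0.645772 * 0.64996 ≈ 0.20986 m·rad (5 s.f.)

0.20986 m·rad


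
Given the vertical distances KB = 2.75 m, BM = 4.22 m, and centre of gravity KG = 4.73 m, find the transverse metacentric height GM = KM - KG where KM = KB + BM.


Formula: GM = KB + BM - KG
Step 1 — KM = KB + BM = 2.75 + 4.22 = 6.97 m
Step 2 — GM = KM - KG = 6.97 - 4.73 = 2.24 m

2.24 m


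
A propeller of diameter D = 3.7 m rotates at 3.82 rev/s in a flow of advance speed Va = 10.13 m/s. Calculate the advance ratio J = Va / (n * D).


Formula: J = Va / (n * D)
Step 1 — n * D = 3.82 * 3.7 = 14.134
Step 2 — J = 10.13 / 14.134 ≈ 0.71671 (5 s.f.)

0.71671


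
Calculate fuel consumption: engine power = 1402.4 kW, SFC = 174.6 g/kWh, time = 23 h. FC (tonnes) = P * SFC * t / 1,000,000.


Formula: FC (tonnes) = P * SFC * t / 1,000,000
Step 1 — P * SFC * t = 1402.4 * 174.6 * 23 = 5631757.92 g
Step 2 — FC (tonnes) = 5631757.92 / 1,000,000 ≈ 5.6318 tonnes (5 s.f.)

5.6318 tonnes


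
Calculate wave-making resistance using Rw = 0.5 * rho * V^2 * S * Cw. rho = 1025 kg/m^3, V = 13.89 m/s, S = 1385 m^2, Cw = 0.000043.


Formula: Rw = 0.5 * rho * V^2 * S * Cw
Step 1 — V^2 = 13.89^2 = 192.9321
Step 2 — 0.5 * rho * V^2 = 0.5 * 1025 * 192.9321 = 98877.70125
Step 3 — Rw = 98877.70125 * 1385 * 0.000043 ≈ 5888.7 N (5 s.f.)

5888.7 N


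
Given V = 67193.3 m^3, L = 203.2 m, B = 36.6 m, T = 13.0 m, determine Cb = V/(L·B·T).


Formula: Cb = V / (L * B * T)
Step 1 — L * B * T = 203.2 * 36.6 * 13.0 = 96682.56 m^3
Step 2 — Cb = 67193.3 / 96682.56 ≈ 0.69499 (5 s.f.)

0.69499


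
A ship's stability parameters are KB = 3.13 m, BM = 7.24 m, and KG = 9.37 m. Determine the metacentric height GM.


Formula: GM = KB + BM - KG
Step 1 — KM = KB + BM = 3.13 + 7.24 = 10.37 m
Step 2 — GM = KM - KG = 10.37 - 9.37 = 1.0 m

1.0 m


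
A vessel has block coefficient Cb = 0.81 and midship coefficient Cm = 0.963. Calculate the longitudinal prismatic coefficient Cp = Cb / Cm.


Formula: Cp = Cb / Cm
Substituting: Cp = 0.81 / 0.963
Result: Cp ≈ 0.84112 (5 s.f.)

0.84112


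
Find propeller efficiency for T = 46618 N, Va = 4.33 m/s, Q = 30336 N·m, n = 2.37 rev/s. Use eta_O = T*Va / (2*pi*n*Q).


Formula: eta = T * Va / (2 * pi * n * Q)
Step 1 — numerator = T * Va = 46618 * 4.33 = 201855.94
Step 2 — 2 * pi * n = 2 * pi * 2.37 = 14.891149
Step 3 — denominator = 14.891149 * 30336 = 451737.9
Step 4 — eta = 201855.94 / 451737.9 ≈ 0.44684 (5 s.f.)

0.44684


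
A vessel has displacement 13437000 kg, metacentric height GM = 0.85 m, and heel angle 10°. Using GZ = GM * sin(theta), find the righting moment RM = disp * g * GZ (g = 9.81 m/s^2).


Formula: GZ = GM * sin(theta); RM = disp * g * GZ
Step 1 — GZ = 0.85 * sin(10°) = 0.85 * 0.173648 = 0.147601 m
Step 2 — RM = 13437000 * 9.81 * 0.147601 ≈ 19456000 N·m (5 s.f.)

19456000 N·m


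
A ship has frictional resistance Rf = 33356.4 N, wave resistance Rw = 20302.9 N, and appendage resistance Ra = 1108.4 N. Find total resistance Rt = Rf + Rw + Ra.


Formula: Rt = Rf + Rw + Ra
Substituting: Rt = 33356.4 + 20302.9 + 1108.4
Result: Rt = 54767.7 N

54767.7 N


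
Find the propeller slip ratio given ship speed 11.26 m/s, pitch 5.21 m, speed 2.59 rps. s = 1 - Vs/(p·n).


Formula: s = 1 - Vs / (p * n)
Step 1 — p * n = 5.21 * 2.59 = 13.4939
Step 2 — Vs / (p*n) = 11.26 / 13.4939 = 0.834451 (6 d.p.)
Step 3 — s = 1 - 0.834451 = 0.165549

0.165549


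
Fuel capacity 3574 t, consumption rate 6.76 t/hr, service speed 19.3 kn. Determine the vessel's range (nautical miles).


Formula: endurance = fuel / rate; range = endurance * speed
Step 1 — endurance = 3574 / 6.76 = 528.6982 hours
Step 2 — range = 528.6982 * 19.3 ≈ 10204 nautical miles (5 s.f.)

10204 NM


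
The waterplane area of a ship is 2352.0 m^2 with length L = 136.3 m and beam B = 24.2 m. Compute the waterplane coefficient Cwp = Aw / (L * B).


Formula: Cwp = Aw / (L * B)
Step 1 — L * B = 136.3 * 24.2 = 3298.46 m^2
Step 2 — Cwp = 2352.0 / 3298.46 ≈ 0.71306 (5 s.f.)

0.71306


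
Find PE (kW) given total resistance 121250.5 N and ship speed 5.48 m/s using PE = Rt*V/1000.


Formula: PE = Rt * V / 1000 (kW)
Step 1 — PE (W) = 121250.5 * 5.48 = 664452.74 W
Step 2 — PE (kW) = 664452.74 / 1000 ≈ 664.45 kW (5 s.f.)

664.45 kW


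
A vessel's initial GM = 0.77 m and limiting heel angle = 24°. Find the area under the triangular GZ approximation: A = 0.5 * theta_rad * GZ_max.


Formula: GZ_max = GM * sin(theta); Area = 0.5 * theta_rad * GZ_max
Step 1 — GZ_max = 0.77 * sin(24°) = 0.77 * 0.406737 = 0.313187 m
Step 2 — theta_rad = 24 * pi/180 = 0.418879 rad
Step 3 — Area = 0.5 * 0.418879 * 0.313187 ≈ 0.065594 m·rad (5 s.f.)

0.065594 m·rad


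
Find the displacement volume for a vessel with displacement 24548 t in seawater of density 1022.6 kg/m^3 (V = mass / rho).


Formula: V = mass / rho
Step 1 — convert tonnes to kg: 24548 t * 1000 = 24548000 kg
Step 2 — V = 24548000 / 1022.6 ≈ 24005 m^3 (5 s.f.)

24005 m^3


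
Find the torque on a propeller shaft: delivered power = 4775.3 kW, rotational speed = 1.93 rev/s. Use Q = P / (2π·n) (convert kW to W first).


Formula: Q = P_W / (2 * pi * n)
Step 1 — P_W = 4775.3 kW * 1000 = 4775300.0 W
Step 2 — 2 * pi * n = 2 * pi * 1.93 = 12.126548
Step 3 — Q = 4775300.0 / 12.126548 ≈ 393790 N·m (5 s.f.)

393790 N·m


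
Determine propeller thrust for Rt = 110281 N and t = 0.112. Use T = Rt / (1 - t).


Formula: T = Rt / (1 - t)
Step 1 — (1 - t) = 1 - 0.112 = 0.888
Step 2 — T = 110281 / 0.888 ≈ 124190 N (5 s.f.)

124190 N


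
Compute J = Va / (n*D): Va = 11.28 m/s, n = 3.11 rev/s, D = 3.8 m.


Formula: J = Va / (n * D)
Step 1 — n * D = 3.11 * 3.8 = 11.818
Step 2 — J = 11.28 / 11.818 ≈ 0.95448 (5 s.f.)

0.95448


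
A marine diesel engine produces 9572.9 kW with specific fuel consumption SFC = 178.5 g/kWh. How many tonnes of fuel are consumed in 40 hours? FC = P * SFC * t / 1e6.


Formula: FC (tonnes) = P * SFC * t / 1,000,000
Step 1 — P * SFC * t = 9572.9 * 178.5 * 40 = 68350506.0 g
Step 2 — FC (tonnes) = 68350506.0 / 1,000,000 ≈ 68.351 tonnes (5 s.f.)

68.351 tonnes


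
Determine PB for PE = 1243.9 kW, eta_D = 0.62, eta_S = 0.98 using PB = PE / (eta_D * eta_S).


Formula: PB = PE / (eta_D * eta_S)
Step 1 — combined efficiency = eta_D * eta_S = 0.62 * 0.98 = 0.6076
Step 2 — PB = 1243.9 / 0.6076 ≈ 2047.2 kW (5 s.f.)

2047.2 kW


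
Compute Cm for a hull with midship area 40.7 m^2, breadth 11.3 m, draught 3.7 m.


Formula: Cm = Am / (B * T)
Step 1 — B * T = 11.3 * 3.7 = 41.81 m^2
Step 2 — Cm = 40.7 / 41.81 ≈ 0.97345 (5 s.f.)

0.97345


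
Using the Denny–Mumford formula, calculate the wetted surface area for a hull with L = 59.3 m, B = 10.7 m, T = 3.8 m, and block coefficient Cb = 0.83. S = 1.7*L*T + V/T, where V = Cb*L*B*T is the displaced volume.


Formula: S = 1.7*L*T + V/T with V = Cb*L*B*T, i.e. S = L * (1.7*T + Cb*B)
Step 1 — 1.7*T = 1.7 * 3.8 = 6.46 m
Step 2 — Cb*B = 0.83 * 10.7 = 8.881 m
Step 3 — 1.7*T + Cb*B = 6.46 + 8.881 = 15.341 m
Step 4 — S = 59.3 * 15.341 ≈ 909.72 m^2 (5 s.f.)

909.72 m^2


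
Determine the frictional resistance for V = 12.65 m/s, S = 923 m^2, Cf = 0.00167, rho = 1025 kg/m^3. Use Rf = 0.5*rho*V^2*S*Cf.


Formula: Rf = 0.5 * rho * V^2 * S * Cf
Step 1 — V^2 = 12.65^2 = 160.0225
Step 2 — 0.5 * rho * V^2 = 0.5 * 1025 * 160.0225 = 82011.53125
Step 3 — Rf = 82011.53125 * 923 * 0.00167 ≈ 126410 N (5 s.f.)

126410 N


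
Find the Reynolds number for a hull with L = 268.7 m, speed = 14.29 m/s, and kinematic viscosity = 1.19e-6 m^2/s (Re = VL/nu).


Formula: Re = V * L / nu
Step 1 — V * L = 14.29 * 268.7 = 3839.723 m^2/s
Step 2 — Re = 3839.723 / 1.19e-6 = 3.23e+09

3.23e+09


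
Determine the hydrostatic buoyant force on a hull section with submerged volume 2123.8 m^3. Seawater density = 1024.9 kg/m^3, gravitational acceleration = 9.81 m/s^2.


Formula: Fb = rho * g * V
Substituting: Fb = 1024.9 * 9.81 * 2123.8
Intermediate: 1024.9 * 9.81 = 10054.269
Result: Fb = 10054.269 * 2123.8 ≈ 21353000 N (5 s.f.)

21353000 N


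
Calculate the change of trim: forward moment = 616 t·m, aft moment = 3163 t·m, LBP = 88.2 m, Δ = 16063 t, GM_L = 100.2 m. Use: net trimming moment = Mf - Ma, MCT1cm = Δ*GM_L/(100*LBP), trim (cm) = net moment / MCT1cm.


Formula: net trimming moment = Mf - Ma; MCT1cm = Δ*GM_L/(100*LBP); trim = net moment / MCT1cm
Step 1 — net trimming moment = 616 - 3163 = -2547 t·m
Step 2 — MCT1cm = 16063 * 100.2 / (100 * 88.2) = 182.4844 t·m/cm
Step 3 — trim = -2547 / 182.4844 ≈ -13.957 cm (5 s.f.)

-13.957 cm


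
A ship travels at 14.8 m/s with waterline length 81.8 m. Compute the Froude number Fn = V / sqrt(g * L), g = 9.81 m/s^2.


Formula: Fn = V / sqrt(g * L)
Step 1 — g * L = 9.81 * 81.8 = 802.458
Step 2 — sqrt(g * L) = sqrt(802.458) = 28.32769
Step 3 — Fn = 14.8 / 28.32769 ≈ 0.52246 (5 s.f.)

0.52246


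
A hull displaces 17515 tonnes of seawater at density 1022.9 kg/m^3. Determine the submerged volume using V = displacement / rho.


Formula: V = mass / rho
Step 1 — convert tonnes to kg: 17515 t * 1000 = 17515000 kg
Step 2 — V = 17515000 / 1022.9 ≈ 17123 m^3 (5 s.f.)

17123 m^3


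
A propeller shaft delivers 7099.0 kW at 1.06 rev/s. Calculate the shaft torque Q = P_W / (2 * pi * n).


Formula: Q = P_W / (2 * pi * n)
Step 1 — P_W = 7099.0 kW * 1000 = 7099000.0 W
Step 2 — 2 * pi * n = 2 * pi * 1.06 = 6.660176
Step 3 — Q = 7099000.0 / 6.660176 ≈ 1065900 N·m (5 s.f.)

1065900 N·m


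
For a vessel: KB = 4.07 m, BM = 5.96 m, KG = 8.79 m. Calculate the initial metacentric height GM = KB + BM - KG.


Formula: GM = KB + BM - KG
Step 1 — KM = KB + BM = 4.07 + 5.96 = 10.03 m
Step 2 — GM = KM - KG = 10.03 - 8.79 = 1.24 m

1.24 m


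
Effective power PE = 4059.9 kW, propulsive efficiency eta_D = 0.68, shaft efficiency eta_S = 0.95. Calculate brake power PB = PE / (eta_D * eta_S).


Formula: PB = PE / (eta_D * eta_S)
Step 1 — combined efficiency = eta_D * eta_S = 0.68 * 0.95 = 0.646
Step 2 — PB = 4059.9 / 0.646 ≈ 6284.7 kW (5 s.f.)

6284.7 kW


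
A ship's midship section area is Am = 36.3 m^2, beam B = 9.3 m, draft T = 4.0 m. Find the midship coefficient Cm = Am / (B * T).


Formula: Cm = Am / (B * T)
Step 1 — B * T = 9.3 * 4.0 = 37.2 m^2
Step 2 — Cm = 36.3 / 37.2 ≈ 0.97581 (5 s.f.)

0.97581


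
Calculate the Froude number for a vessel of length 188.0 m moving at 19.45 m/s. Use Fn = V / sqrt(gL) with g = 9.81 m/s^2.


Formula: Fn = V / sqrt(g * L)
Step 1 — g * L = 9.81 * 188.0 = 1844.28
Step 2 — sqrt(g * L) = sqrt(1844.28) = 42.945081
Step 3 — Fn = 19.45 / 42.945081 ≈ 0.45290 (5 s.f.)

0.45290


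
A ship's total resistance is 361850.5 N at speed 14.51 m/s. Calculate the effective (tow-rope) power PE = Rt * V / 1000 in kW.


Formula: PE = Rt * V / 1000 (kW)
Step 1 — PE (W) = 361850.5 * 14.51 = 5250450.755 W
Step 2 — PE (kW) = 5250450.755 / 1000 ≈ 5250.5 kW (5 s.f.)

5250.5 kW


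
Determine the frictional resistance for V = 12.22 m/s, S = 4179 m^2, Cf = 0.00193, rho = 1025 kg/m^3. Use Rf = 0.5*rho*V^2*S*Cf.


Formula: Rf = 0.5 * rho * V^2 * S * Cf
Step 1 — V^2 = 12.22^2 = 149.3284
Step 2 — 0.5 * rho * V^2 = 0.5 * 1025 * 149.3284 = 76530.805
Step 3 — Rf = 76530.805 * 4179 * 0.00193 ≈ 617260 N (5 s.f.)

617260 N


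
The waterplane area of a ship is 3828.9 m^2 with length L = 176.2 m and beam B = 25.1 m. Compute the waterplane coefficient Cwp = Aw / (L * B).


Formula: Cwp = Aw / (L * B)
Step 1 — L * B = 176.2 * 25.1 = 4422.62 m^2
Step 2 — Cwp = 3828.9 / 4422.62 ≈ 0.86575 (5 s.f.)

0.86575


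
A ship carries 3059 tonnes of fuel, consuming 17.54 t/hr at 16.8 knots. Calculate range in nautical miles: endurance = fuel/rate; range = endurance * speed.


Formula: endurance = fuel / rate; range = endurance * speed
Step 1 — endurance = 3059 / 17.54 = 174.4014 hours
Step 2 — range = 174.4014 * 16.8 ≈ 2929.9 nautical miles (5 s.f.)

2929.9 NM


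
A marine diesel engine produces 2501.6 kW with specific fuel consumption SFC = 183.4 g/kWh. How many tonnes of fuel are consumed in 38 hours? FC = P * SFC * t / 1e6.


Formula: FC (tonnes) = P * SFC * t / 1,000,000
Step 1 — P * SFC * t = 2501.6 * 183.4 * 38 = 17434150.72 g
Step 2 — FC (tonnes) = 17434150.72 / 1,000,000 ≈ 17.434 tonnes (5 s.f.)

17.434 tonnes


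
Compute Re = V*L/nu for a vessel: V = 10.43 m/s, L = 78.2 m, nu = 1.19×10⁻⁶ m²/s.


Formula: Re = V * L / nu
Step 1 — V * L = 10.43 * 78.2 = 815.626 m^2/s
Step 2 — Re = 815.626 / 1.19e-6 = 6.85e+08

6.85e+08


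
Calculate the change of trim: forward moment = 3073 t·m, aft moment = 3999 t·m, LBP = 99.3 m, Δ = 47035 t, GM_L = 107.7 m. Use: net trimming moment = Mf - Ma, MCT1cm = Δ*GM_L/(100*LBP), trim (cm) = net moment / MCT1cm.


Formula: net trimming moment = Mf - Ma; MCT1cm = Δ*GM_L/(100*LBP); trim = net moment / MCT1cm
Step 1 — net trimming moment = 3073 - 3999 = -926 t·m
Step 2 — MCT1cm = 47035 * 107.7 / (100 * 99.3) = 510.1379 t·m/cm
Step 3 — trim = -926 / 510.1379 ≈ -1.8152 cm (5 s.f.)

-1.8152 cm


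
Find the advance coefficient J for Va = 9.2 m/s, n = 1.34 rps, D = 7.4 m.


Formula: J = Va / (n * D)
Step 1 — n * D = 1.34 * 7.4 = 9.916
Step 2 — J = 9.2 / 9.916 ≈ 0.92779 (5 s.f.)

0.92779


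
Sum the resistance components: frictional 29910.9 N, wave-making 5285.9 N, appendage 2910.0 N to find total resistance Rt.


Formula: Rt = Rf + Rw + Ra
Substituting: Rt = 29910.9 + 5285.9 + 2910.0
Result: Rt = 38106.8 N

38106.8 N


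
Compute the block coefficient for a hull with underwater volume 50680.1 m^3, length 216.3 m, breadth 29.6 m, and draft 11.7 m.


Formula: Cb = V / (L * B * T)
Step 1 — L * B * T = 216.3 * 29.6 * 11.7 = 74909.016 m^3
Step 2 — Cb = 50680.1 / 74909.016 ≈ 0.67656 (5 s.f.)

0.67656


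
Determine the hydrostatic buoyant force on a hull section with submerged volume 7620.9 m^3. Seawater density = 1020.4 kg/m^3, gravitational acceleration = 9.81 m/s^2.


Formula: Fb = rho * g * V
Substituting: Fb = 1020.4 * 9.81 * 7620.9
Intermediate: 1020.4 * 9.81 = 10010.124
Result: Fb = 10010.124 * 7620.9 ≈ 76286000 N (5 s.f.)

76286000 N


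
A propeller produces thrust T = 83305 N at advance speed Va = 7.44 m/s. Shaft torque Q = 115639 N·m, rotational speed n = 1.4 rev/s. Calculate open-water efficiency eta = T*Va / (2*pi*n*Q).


Formula: eta = T * Va / (2 * pi * n * Q)
Step 1 — numerator = T * Va = 83305 * 7.44 = 619789.2
Step 2 — 2 * pi * n = 2 * pi * 1.4 = 8.796459
Step 3 — denominator = 8.796459 * 115639 = 1017213.72
Step 4 — eta = 619789.2 / 1017213.72 ≈ 0.60930 (5 s.f.)

0.60930


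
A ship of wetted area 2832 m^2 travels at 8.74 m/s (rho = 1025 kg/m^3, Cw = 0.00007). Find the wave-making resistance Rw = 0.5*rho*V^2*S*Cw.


Formula: Rw = 0.5 * rho * V^2 * S * Cw
Step 1 — V^2 = 8.74^2 = 76.3876
Step 2 — 0.5 * rho * V^2 = 0.5 * 1025 * 76.3876 = 39148.645
Step 3 — Rw = 39148.645 * 2832 * 0.00007 ≈ 7760.8 N (5 s.f.)

7760.8 N


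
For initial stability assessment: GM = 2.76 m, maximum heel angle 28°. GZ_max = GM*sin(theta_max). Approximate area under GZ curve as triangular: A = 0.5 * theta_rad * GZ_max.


Formula: GZ_max = GM * sin(theta); Area = 0.5 * theta_rad * GZ_max
Step 1 — GZ_max = 2.76 * sin(28°) = 2.76 * 0.469472 = 1.295743 m
Step 2 — theta_rad = 28 * pi/180 = 0.488692 rad
Step 3 — Area = 0.5 * 0.488692 * 1.295743 ≈ 0.31661 m·rad (5 s.f.)

0.31661 m·rad


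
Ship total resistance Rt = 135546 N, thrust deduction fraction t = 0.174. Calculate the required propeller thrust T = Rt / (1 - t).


Formula: T = Rt / (1 - t)
Step 1 — (1 - t) = 1 - 0.174 = 0.826
Step 2 — T = 135546 / 0.826 ≈ 164100 N (5 s.f.)

164100 N


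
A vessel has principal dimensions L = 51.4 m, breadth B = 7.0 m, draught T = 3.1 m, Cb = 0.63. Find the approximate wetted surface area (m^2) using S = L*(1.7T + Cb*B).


Formula: S = 1.7*L*T + V/T with V = Cb*L*B*T, i.e. S = L * (1.7*T + Cb*B)
Step 1 — 1.7*T = 1.7 * 3.1 = 5.27 m
Step 2 — Cb*B = 0.63 * 7.0 = 4.41 m
Step 3 — 1.7*T + Cb*B = 5.27 + 4.41 = 9.68 m
Step 4 — S = 51.4 * 9.68 ≈ 497.55 m^2 (5 s.f.)

497.55 m^2


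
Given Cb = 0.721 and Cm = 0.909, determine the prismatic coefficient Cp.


Formula: Cp = Cb / Cm
Substituting: Cp = 0.721 / 0.909
Result: Cp ≈ 0.79318 (5 s.f.)

0.79318


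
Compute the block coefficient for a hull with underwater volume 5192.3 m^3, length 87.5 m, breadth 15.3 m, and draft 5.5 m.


Formula: Cb = V / (L * B * T)
Step 1 — L * B * T = 87.5 * 15.3 * 5.5 = 7363.125 m^3
Step 2 — Cb = 5192.3 / 7363.125 ≈ 0.70518 (5 s.f.)

0.70518


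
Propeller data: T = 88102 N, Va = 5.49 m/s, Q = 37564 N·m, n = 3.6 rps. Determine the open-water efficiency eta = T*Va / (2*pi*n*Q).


Formula: eta = T * Va / (2 * pi * n * Q)
Step 1 — numerator = T * Va = 88102 * 5.49 = 483679.98
Step 2 — 2 * pi * n = 2 * pi * 3.6 = 22.619467
Step 3 — denominator = 22.619467 * 37564 = 849677.66
Step 4 — eta = 483679.98 / 849677.66 ≈ 0.56925 (5 s.f.)

0.56925


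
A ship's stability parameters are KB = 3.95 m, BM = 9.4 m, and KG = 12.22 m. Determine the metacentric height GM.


Formula: GM = KB + BM - KG
Step 1 — KM = KB + BM = 3.95 + 9.4 = 13.35 m
Step 2 — GM = KM - KG = 13.35 - 12.22 = 1.13 m

1.13 m


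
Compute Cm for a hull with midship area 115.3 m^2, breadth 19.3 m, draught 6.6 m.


Formula: Cm = Am / (B * T)
Step 1 — B * T = 19.3 * 6.6 = 127.38 m^2
Step 2 — Cm = 115.3 / 127.38 ≈ 0.90517 (5 s.f.)

0.90517


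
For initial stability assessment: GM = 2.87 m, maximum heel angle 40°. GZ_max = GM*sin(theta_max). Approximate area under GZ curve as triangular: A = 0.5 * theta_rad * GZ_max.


Formula: GZ_max = GM * sin(theta); Area = 0.5 * theta_rad * GZ_max
Step 1 — GZ_max = 2.87 * sin(40°) = 2.87 * 0.642788 = 1.844802 m
Step 2 — theta_rad = 40 * pi/180 = 0.698132 rad
Step 3 — Area = 0.5 * 0.698132 * 1.844802 ≈ 0.64396 m·rad (5 s.f.)

0.64396 m·rad


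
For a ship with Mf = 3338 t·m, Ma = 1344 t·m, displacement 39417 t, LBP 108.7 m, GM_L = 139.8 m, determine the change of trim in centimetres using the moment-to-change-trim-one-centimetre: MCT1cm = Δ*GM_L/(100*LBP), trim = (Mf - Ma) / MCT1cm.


Formula: net trimming moment = Mf - Ma; MCT1cm = Δ*GM_L/(100*LBP); trim = net moment / MCT1cm
Step 1 — net trimming moment = 3338 - 1344 = 1994 t·m
Step 2 — MCT1cm = 39417 * 139.8 / (100 * 108.7) = 506.9454 t·m/cm
Step 3 — trim = 1994 / 506.9454 ≈ 3.9334 cm (5 s.f.)

3.9334 cm


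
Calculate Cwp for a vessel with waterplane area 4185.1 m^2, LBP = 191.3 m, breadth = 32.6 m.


Formula: Cwp = Aw / (L * B)
Step 1 — L * B = 191.3 * 32.6 = 6236.38 m^2
Step 2 — Cwp = 4185.1 / 6236.38 ≈ 0.67108 (5 s.f.)

0.67108


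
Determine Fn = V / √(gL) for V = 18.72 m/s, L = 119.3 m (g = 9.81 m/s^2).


Formula: Fn = V / sqrt(g * L)
Step 1 — g * L = 9.81 * 119.3 = 1170.333
Step 2 — sqrt(g * L) = sqrt(1170.333) = 34.21013
Step 3 — Fn = 18.72 / 34.21013 ≈ 0.54721 (5 s.f.)

0.54721


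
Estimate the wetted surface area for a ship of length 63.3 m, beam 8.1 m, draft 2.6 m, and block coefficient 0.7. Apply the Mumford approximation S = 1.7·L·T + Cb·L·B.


Formula: S = 1.7*L*T + V/T with V = Cb*L*B*T, i.e. S = L * (1.7*T + Cb*B)
Step 1 — 1.7*T = 1.7 * 2.6 = 4.42 m
Step 2 — Cb*B = 0.7 * 8.1 = 5.67 m
Step 3 — 1.7*T + Cb*B = 4.42 + 5.67 = 10.09 m
Step 4 — S = 63.3 * 10.09 ≈ 638.70 m^2 (5 s.f.)

638.70 m^2


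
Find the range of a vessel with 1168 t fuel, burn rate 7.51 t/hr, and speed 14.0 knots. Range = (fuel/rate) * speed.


Formula: endurance = fuel / rate; range = endurance * speed
Step 1 — endurance = 1168 / 7.51 = 155.526 hours
Step 2 — range = 155.526 * 14.0 ≈ 2177.4 nautical miles (5 s.f.)

2177.4 NM


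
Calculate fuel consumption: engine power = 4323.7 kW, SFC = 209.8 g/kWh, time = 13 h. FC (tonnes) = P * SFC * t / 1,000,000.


Formula: FC (tonnes) = P * SFC * t / 1,000,000
Step 1 — P * SFC * t = 4323.7 * 209.8 * 13 = 11792459.38 g
Step 2 — FC (tonnes) = 11792459.38 / 1,000,000 ≈ 11.792 tonnes (5 s.f.)

11.792 tonnes


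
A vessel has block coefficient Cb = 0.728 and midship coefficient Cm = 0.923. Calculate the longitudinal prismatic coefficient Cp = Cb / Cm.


Formula: Cp = Cb / Cm
Substituting: Cp = 0.728 / 0.923
Result: Cp ≈ 0.78873 (5 s.f.)

0.78873


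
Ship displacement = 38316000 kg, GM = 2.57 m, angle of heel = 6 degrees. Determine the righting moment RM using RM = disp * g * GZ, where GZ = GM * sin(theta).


Formula: GZ = GM * sin(theta); RM = disp * g * GZ
Step 1 — GZ = 2.57 * sin(6°) = 2.57 * 0.104528 = 0.268637 m
Step 2 — RM = 38316000 * 9.81 * 0.268637 ≈ 100980000 N·m (5 s.f.)

100980000 N·m


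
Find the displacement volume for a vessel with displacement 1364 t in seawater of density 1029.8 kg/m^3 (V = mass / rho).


Formula: V = mass / rho
Step 1 — convert tonnes to kg: 1364 t * 1000 = 1364000 kg
Step 2 — V = 1364000 / 1029.8 ≈ 1324.5 m^3 (5 s.f.)

1324.5 m^3


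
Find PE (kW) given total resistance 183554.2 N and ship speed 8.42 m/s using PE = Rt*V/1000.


Formula: PE = Rt * V / 1000 (kW)
Step 1 — PE (W) = 183554.2 * 8.42 = 1545526.364 W
Step 2 — PE (kW) = 1545526.364 / 1000 ≈ 1545.5 kW (5 s.f.)

1545.5 kW


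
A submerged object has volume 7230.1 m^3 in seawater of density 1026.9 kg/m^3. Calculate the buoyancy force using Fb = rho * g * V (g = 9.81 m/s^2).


Formula: Fb = rho * g * V
Substituting: Fb = 1026.9 * 9.81 * 7230.1
Intermediate: 1026.9 * 9.81 = 10073.889
Result: Fb = 10073.889 * 7230.1 ≈ 72835000 N (5 s.f.)

72835000 N


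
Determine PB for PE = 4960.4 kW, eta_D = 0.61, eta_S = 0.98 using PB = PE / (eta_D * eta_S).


Formula: PB = PE / (eta_D * eta_S)
Step 1 — combined efficiency = eta_D * eta_S = 0.61 * 0.98 = 0.5978
Step 2 — PB = 4960.4 / 0.5978 ≈ 8297.8 kW (5 s.f.)

8297.8 kW


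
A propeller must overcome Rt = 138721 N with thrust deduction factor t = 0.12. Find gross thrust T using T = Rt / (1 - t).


Formula: T = Rt / (1 - t)
Step 1 — (1 - t) = 1 - 0.12 = 0.88
Step 2 — T = 138721 / 0.88 ≈ 157640 N (5 s.f.)

157640 N


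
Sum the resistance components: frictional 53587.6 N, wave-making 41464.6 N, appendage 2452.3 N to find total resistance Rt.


Formula: Rt = Rf + Rw + Ra
Substituting: Rt = 53587.6 + 41464.6 + 2452.3
Result: Rt = 97504.5 N

97504.5 N


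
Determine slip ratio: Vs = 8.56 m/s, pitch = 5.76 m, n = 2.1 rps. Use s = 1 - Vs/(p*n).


Formula: s = 1 - Vs / (p * n)
Step 1 — p * n = 5.76 * 2.1 = 12.096
Step 2 — Vs / (p*n) = 8.56 / 12.096 = 0.707672 (6 d.p.)
Step 3 — s = 1 - 0.707672 = 0.292328

0.292328


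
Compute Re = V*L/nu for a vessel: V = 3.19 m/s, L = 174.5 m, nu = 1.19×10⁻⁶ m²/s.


Formula: Re = V * L / nu
Step 1 — V * L = 3.19 * 174.5 = 556.655 m^2/s
Step 2 — Re = 556.655 / 1.19e-6 = 4.68e+08

4.68e+08


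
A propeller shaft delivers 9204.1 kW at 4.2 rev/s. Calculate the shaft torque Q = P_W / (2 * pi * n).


Formula: Q = P_W / (2 * pi * n)
Step 1 — P_W = 9204.1 kW * 1000 = 9204100.0 W
Step 2 — 2 * pi * n = 2 * pi * 4.2 = 26.389378
Step 3 — Q = 9204100.0 / 26.389378 ≈ 348780 N·m (5 s.f.)

348780 N·m


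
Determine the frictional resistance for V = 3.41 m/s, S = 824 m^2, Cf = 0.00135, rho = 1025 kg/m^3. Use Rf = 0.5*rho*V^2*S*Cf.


Formula: Rf = 0.5 * rho * V^2 * S * Cf
Step 1 — V^2 = 3.41^2 = 11.6281
Step 2 — 0.5 * rho * V^2 = 0.5 * 1025 * 11.6281 = 5959.40125
Step 3 — Rf = 5959.40125 * 824 * 0.00135 ≈ 6629.2 N (5 s.f.)

6629.2 N


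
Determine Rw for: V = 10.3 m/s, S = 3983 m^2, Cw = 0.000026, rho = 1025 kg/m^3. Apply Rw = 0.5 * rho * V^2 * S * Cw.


Formula: Rw = 0.5 * rho * V^2 * S * Cw
Step 1 — V^2 = 10.3^2 = 106.09
Step 2 — 0.5 * rho * V^2 = 0.5 * 1025 * 106.09 = 54371.125
Step 3 — Rw = 54371.125 * 3983 * 0.000026 ≈ 5630.6 N (5 s.f.)

5630.6 N


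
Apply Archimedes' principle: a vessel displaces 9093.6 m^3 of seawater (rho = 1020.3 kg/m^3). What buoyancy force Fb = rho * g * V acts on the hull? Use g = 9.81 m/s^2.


Formula: Fb = rho * g * V
Substituting: Fb = 1020.3 * 9.81 * 9093.6
Intermediate: 1020.3 * 9.81 = 10009.143
Result: Fb = 10009.143 * 9093.6 ≈ 91019000 N (5 s.f.)

91019000 N


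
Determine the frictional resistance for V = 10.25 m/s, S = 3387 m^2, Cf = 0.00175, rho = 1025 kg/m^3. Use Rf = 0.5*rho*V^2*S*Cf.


Formula: Rf = 0.5 * rho * V^2 * S * Cf
Step 1 — V^2 = 10.25^2 = 105.0625
Step 2 — 0.5 * rho * V^2 = 0.5 * 1025 * 105.0625 = 53844.53125
Step 3 — Rf = 53844.53125 * 3387 * 0.00175 ≈ 319150 N (5 s.f.)

319150 N


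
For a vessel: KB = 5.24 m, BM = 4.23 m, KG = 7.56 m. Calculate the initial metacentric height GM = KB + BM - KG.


Formula: GM = KB + BM - KG
Step 1 — KM = KB + BM = 5.24 + 4.23 = 9.47 m
Step 2 — GM = KM - KG = 9.47 - 7.56 = 1.91 m

1.91 m


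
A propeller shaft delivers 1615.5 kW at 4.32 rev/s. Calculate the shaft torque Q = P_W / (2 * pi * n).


Formula: Q = P_W / (2 * pi * n)
Step 1 — P_W = 1615.5 kW * 1000 = 1615500.0 W
Step 2 — 2 * pi * n = 2 * pi * 4.32 = 27.143361
Step 3 — Q = 1615500.0 / 27.143361 ≈ 59517 N·m (5 s.f.)

59517 N·m


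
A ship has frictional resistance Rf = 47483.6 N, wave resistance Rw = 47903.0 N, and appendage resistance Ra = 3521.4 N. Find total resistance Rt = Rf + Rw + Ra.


Formula: Rt = Rf + Rw + Ra
Substituting: Rt = 47483.6 + 47903.0 + 3521.4
Result: Rt = 98908.0 N

98908.0 N


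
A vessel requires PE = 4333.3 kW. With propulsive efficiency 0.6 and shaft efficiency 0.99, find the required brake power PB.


Formula: PB = PE / (eta_D * eta_S)
Step 1 — combined efficiency = eta_D * eta_S = 0.6 * 0.99 = 0.594
Step 2 — PB = 4333.3 / 0.594 ≈ 7295.1 kW (5 s.f.)

7295.1 kW


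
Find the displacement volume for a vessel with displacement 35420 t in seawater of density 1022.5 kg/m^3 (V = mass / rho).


Formula: V = mass / rho
Step 1 — convert tonnes to kg: 35420 t * 1000 = 35420000 kg
Step 2 — V = 35420000 / 1022.5 ≈ 34641 m^3 (5 s.f.)

34641 m^3


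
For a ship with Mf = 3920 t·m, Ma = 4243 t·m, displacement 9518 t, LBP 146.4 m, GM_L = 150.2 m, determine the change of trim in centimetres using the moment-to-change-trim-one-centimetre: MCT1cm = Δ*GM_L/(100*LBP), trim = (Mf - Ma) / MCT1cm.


Formula: net trimming moment = Mf - Ma; MCT1cm = Δ*GM_L/(100*LBP); trim = net moment / MCT1cm
Step 1 — net trimming moment = 3920 - 4243 = -323 t·m
Step 2 — MCT1cm = 9518 * 150.2 / (100 * 146.4) = 97.6505 t·m/cm
Step 3 — trim = -323 / 97.6505 ≈ -3.3077 cm (5 s.f.)

-3.3077 cm


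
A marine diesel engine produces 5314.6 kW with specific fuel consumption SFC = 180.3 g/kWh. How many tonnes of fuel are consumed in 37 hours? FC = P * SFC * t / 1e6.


Formula: FC (tonnes) = P * SFC * t / 1,000,000
Step 1 — P * SFC * t = 5314.6 * 180.3 * 37 = 35454228.06 g
Step 2 — FC (tonnes) = 35454228.06 / 1,000,000 ≈ 35.454 tonnes (5 s.f.)

35.454 tonnes


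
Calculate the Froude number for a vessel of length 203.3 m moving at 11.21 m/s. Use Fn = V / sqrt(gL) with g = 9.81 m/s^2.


Formula: Fn = V / sqrt(g * L)
Step 1 — g * L = 9.81 * 203.3 = 1994.373
Step 2 — sqrt(g * L) = sqrt(1994.373) = 44.658403
Step 3 — Fn = 11.21 / 44.658403 ≈ 0.25102 (5 s.f.)

0.25102


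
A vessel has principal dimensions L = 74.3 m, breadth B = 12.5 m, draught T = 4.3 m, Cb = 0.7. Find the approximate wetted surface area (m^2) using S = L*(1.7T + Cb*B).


Formula: S = 1.7*L*T + V/T with V = Cb*L*B*T, i.e. S = L * (1.7*T + Cb*B)
Step 1 — 1.7*T = 1.7 * 4.3 = 7.31 m
Step 2 — Cb*B = 0.7 * 12.5 = 8.75 m
Step 3 — 1.7*T + Cb*B = 7.31 + 8.75 = 16.06 m
Step 4 — S = 74.3 * 16.06 ≈ 1193.3 m^2 (5 s.f.)

1193.3 m^2


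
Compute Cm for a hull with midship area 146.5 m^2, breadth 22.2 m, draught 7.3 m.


Formula: Cm = Am / (B * T)
Step 1 — B * T = 22.2 * 7.3 = 162.06 m^2
Step 2 — Cm = 146.5 / 162.06 ≈ 0.90399 (5 s.f.)

0.90399


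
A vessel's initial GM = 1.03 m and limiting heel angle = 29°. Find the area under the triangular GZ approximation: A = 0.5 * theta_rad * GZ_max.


Formula: GZ_max = GM * sin(theta); Area = 0.5 * theta_rad * GZ_max
Step 1 — GZ_max = 1.03 * sin(29°) = 1.03 * 0.48481 = 0.499354 m
Step 2 — theta_rad = 29 * pi/180 = 0.506145 rad
Step 3 — Area = 0.5 * 0.506145 * 0.499354 ≈ 0.12637 m·rad (5 s.f.)

0.12637 m·rad


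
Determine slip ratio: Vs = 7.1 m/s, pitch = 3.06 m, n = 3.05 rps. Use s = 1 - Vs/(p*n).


Formula: s = 1 - Vs / (p * n)
Step 1 — p * n = 3.06 * 3.05 = 9.333
Step 2 — Vs / (p*n) = 7.1 / 9.333 = 0.760741 (6 d.p.)
Step 3 — s = 1 - 0.760741 = 0.239259

0.239259
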